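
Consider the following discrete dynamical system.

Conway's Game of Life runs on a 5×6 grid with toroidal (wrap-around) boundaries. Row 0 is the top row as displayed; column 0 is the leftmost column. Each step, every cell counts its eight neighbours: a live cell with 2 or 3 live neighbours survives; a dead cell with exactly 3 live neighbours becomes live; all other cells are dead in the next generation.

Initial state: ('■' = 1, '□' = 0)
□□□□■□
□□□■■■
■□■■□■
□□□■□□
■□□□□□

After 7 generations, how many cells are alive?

0) □□□□■□
□□□■■■
■□■■□■
□□□■□□
■□□□□□
1) □□□■■□
■□■□□□
■□■□□■
■■■■■■
□□□□□□
2) □□□■□□
■□■□■□
□□□□□□
□□■■■□
■■□□□□
3) ■□■■□■
□□□■□□
□■■□■■
□■■■□□
□■□□■□
4) ■■■■□■
□□□□□□
■■□□■□
□□□□□■
□□□□■■
5) ■■■■□■
□□□■■□
■□□□□■
□□□□□□
□■■■□□
6) ■□□□□■
□□□■□□
□□□□■■
■■■□□□
□□□■■□
7) □□□■□■
■□□□□□
■■■■■■
■■■□□□
□□■■■□

15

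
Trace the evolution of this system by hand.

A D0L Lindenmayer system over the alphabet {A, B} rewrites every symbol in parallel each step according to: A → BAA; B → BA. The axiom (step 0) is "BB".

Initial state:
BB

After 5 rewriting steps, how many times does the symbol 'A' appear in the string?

110

[0] BB
[1] BABA
[2] BABAABABAA
[3] BABAABABAABAABABAABABAABAA
[4] BABAABABAABAABABAABABAABAABABAABAABABAABABAABAABABAABABAABAABABAABAA
[5] BABAABABAABAABABAABABAABAABABAABAABABAABABAABAABABAABABAAB…BAABABAABABAABAABABAABABAABAABABAABAABABAABABAABAABABAABAA  (len 178)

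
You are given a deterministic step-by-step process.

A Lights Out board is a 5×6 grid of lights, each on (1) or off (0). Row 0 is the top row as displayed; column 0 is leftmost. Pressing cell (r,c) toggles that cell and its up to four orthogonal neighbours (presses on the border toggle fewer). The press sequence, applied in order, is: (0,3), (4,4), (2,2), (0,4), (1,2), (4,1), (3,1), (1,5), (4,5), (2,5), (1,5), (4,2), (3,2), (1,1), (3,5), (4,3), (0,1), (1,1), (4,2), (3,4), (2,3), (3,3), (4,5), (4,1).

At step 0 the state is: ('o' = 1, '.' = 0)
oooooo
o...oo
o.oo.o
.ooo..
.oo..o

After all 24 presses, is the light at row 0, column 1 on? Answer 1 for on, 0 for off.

0) oooooo
o...oo
o.oo.o
.ooo..
.oo..o
1) oo...o
o..ooo
o.oo.o
.ooo..
.oo..o
2) oo...o
o..ooo
o.oo.o
.oooo.
.oooo.
3) oo...o
o.oooo
oo...o
.o.oo.
.oooo.
4) oo.oo.
o.oo.o
oo...o
.o.oo.
.oooo.
5) ooooo.
oo...o
ooo..o
.o.oo.
.oooo.
6) ooooo.
oo...o
ooo..o
...oo.
o..oo.
7) ooooo.
oo...o
o.o..o
ooooo.
oo.oo.
8) oooooo
oo..o.
o.o...
ooooo.
oo.oo.
9) oooooo
oo..o.
o.o...
oooooo
oo.o.o
10) oooooo
oo..oo
o.o.oo
ooooo.
oo.o.o
11) ooooo.
oo....
o.o.o.
ooooo.
oo.o.o
12) ooooo.
oo....
o.o.o.
oo.oo.
o.o..o
13) ooooo.
oo....
o...o.
o.o.o.
o....o
14) o.ooo.
..o...
oo..o.
o.o.o.
o....o
15) o.ooo.
..o...
oo..oo
o.o..o
o.....
16) o.ooo.
..o...
oo..oo
o.oo.o
o.ooo.
17) .o.oo.
.oo...
oo..oo
o.oo.o
o.ooo.
18) ...oo.
o.....
o...oo
o.oo.o
o.ooo.
19) ...oo.
o.....
o...oo
o..o.o
oo..o.
20) ...oo.
o.....
o....o
o...o.
oo....
21) ...oo.
o..o..
o.oooo
o..oo.
oo....
22) ...oo.
o..o..
o.o.oo
o.o...
oo.o..
23) ...oo.
o..o..
o.o.oo
o.o..o
oo.ooo
24) ...oo.
o..o..
o.o.oo
ooo..o
..oooo

0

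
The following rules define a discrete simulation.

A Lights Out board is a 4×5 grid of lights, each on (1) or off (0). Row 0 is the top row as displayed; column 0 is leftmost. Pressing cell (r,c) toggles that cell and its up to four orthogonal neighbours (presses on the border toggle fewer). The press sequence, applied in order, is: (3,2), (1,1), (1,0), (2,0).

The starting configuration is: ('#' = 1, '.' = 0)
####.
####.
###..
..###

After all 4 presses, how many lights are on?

0) ####.
####.
###..
..###
1) ####.
####.
##...
.#..#
2) #.##.
...#.
#....
.#..#
3) ..##.
##.#.
.....
.#..#
4) ..##.
.#.#.
##...
##..#

9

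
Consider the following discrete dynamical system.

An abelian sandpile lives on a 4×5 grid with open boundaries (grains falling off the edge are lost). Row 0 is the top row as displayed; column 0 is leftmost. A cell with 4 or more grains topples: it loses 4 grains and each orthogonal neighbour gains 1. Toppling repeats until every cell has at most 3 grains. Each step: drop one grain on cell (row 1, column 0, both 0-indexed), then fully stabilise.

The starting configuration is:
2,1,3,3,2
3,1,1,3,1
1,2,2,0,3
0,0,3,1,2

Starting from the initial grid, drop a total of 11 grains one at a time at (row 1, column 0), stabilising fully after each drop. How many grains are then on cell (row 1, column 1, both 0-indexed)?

2

gen 0: 2,1,3,3,2
3,1,1,3,1
1,2,2,0,3
0,0,3,1,2
gen 1: 3,1,3,3,2
0,2,1,3,1
2,2,2,0,3
0,0,3,1,2
gen 2: 3,1,3,3,2
1,2,1,3,1
2,2,2,0,3
0,0,3,1,2
gen 3: 3,1,3,3,2
2,2,1,3,1
2,2,2,0,3
0,0,3,1,2
gen 4: 3,1,3,3,2
3,2,1,3,1
2,2,2,0,3
0,0,3,1,2
gen 5: 0,2,3,3,2
1,3,1,3,1
3,2,2,0,3
0,0,3,1,2
gen 6: 0,2,3,3,2
2,3,1,3,1
3,2,2,0,3
0,0,3,1,2
gen 7: 0,2,3,3,2
3,3,1,3,1
3,2,2,0,3
0,0,3,1,2
gen 8: 1,3,3,3,2
2,1,2,3,1
1,0,3,0,3
1,1,3,1,2
gen 9: 1,3,3,3,2
3,1,2,3,1
1,0,3,0,3
1,1,3,1,2
gen 10: 2,3,3,3,2
0,2,2,3,1
2,0,3,0,3
1,1,3,1,2
gen 11: 2,3,3,3,2
1,2,2,3,1
2,0,3,0,3
1,1,3,1,2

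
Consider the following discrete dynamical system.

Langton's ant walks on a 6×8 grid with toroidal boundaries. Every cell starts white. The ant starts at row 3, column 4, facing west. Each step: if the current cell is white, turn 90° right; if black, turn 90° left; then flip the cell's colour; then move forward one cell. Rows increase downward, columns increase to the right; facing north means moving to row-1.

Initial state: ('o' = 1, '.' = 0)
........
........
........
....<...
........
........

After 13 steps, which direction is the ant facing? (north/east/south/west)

k=0  ........
........
........
....<...
........
........
k=1  ........
........
....^...
....o...
........
........
k=2  ........
........
....o>..
....o...
........
........
k=3  ........
........
....oo..
....ov..
........
........
k=4  ........
........
....oo..
....<o..
........
........
k=5  ........
........
....oo..
.....o..
....v...
........
k=6  ........
........
....oo..
.....o..
...<o...
........
k=7  ........
........
....oo..
...^.o..
...oo...
........
k=8  ........
........
....oo..
...o>o..
...oo...
........
k=9  ........
........
....oo..
...ooo..
...ov...
........
k=10  ........
........
....oo..
...ooo..
...o.>..
........
k=11  ........
........
....oo..
...ooo..
...o.o..
.....v..
k=12  ........
........
....oo..
...ooo..
...o.o..
....<o..
k=13  ........
........
....oo..
...ooo..
...o^o..
....oo..

north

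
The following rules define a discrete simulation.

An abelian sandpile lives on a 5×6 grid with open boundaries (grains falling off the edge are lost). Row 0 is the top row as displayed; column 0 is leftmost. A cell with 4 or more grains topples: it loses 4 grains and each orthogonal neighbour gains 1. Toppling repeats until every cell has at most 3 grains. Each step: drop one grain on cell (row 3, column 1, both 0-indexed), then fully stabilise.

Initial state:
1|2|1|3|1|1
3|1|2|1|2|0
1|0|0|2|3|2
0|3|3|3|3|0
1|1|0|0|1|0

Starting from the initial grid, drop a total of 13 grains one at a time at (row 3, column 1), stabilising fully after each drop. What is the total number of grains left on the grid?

step 0: 1|2|1|3|1|1
3|1|2|1|2|0
1|0|0|2|3|2
0|3|3|3|3|0
1|1|0|0|1|0
step 1: 1|2|1|3|1|1
3|1|2|2|3|0
1|1|2|0|1|3
1|1|1|2|1|1
1|2|1|1|2|0
step 2: 1|2|1|3|1|1
3|1|2|2|3|0
1|1|2|0|1|3
1|2|1|2|1|1
1|2|1|1|2|0
step 3: 1|2|1|3|1|1
3|1|2|2|3|0
1|1|2|0|1|3
1|3|1|2|1|1
1|2|1|1|2|0
step 4: 1|2|1|3|1|1
3|1|2|2|3|0
1|2|2|0|1|3
2|0|2|2|1|1
1|3|1|1|2|0
step 5: 1|2|1|3|1|1
3|1|2|2|3|0
1|2|2|0|1|3
2|1|2|2|1|1
1|3|1|1|2|0
step 6: 1|2|1|3|1|1
3|1|2|2|3|0
1|2|2|0|1|3
2|2|2|2|1|1
1|3|1|1|2|0
step 7: 1|2|1|3|1|1
3|1|2|2|3|0
1|2|2|0|1|3
2|3|2|2|1|1
1|3|1|1|2|0
step 8: 1|2|1|3|1|1
3|1|2|2|3|0
1|3|2|0|1|3
3|1|3|2|1|1
2|0|2|1|2|0
step 9: 1|2|1|3|1|1
3|1|2|2|3|0
1|3|2|0|1|3
3|2|3|2|1|1
2|0|2|1|2|0
step 10: 1|2|1|3|1|1
3|1|2|2|3|0
1|3|2|0|1|3
3|3|3|2|1|1
2|0|2|1|2|0
step 11: 1|2|1|3|1|1
3|2|3|2|3|0
3|1|0|1|1|3
0|3|1|3|1|1
3|1|3|1|2|0
step 12: 1|2|1|3|1|1
3|2|3|2|3|0
3|2|0|1|1|3
1|0|2|3|1|1
3|2|3|1|2|0
step 13: 1|2|1|3|1|1
3|2|3|2|3|0
3|2|0|1|1|3
1|1|2|3|1|1
3|2|3|1|2|0

52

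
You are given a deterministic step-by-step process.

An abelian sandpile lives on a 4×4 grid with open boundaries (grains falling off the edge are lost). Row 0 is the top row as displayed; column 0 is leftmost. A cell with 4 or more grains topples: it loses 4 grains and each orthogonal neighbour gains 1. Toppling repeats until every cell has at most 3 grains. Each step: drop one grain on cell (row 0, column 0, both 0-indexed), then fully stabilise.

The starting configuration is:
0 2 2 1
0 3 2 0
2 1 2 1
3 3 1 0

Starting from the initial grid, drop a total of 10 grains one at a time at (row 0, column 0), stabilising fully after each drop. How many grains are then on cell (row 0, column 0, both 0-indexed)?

step 0: 0 2 2 1
0 3 2 0
2 1 2 1
3 3 1 0
step 1: 1 2 2 1
0 3 2 0
2 1 2 1
3 3 1 0
step 2: 2 2 2 1
0 3 2 0
2 1 2 1
3 3 1 0
step 3: 3 2 2 1
0 3 2 0
2 1 2 1
3 3 1 0
step 4: 0 3 2 1
1 3 2 0
2 1 2 1
3 3 1 0
step 5: 1 3 2 1
1 3 2 0
2 1 2 1
3 3 1 0
step 6: 2 3 2 1
1 3 2 0
2 1 2 1
3 3 1 0
step 7: 3 3 2 1
1 3 2 0
2 1 2 1
3 3 1 0
step 8: 1 1 3 1
3 0 3 0
2 2 2 1
3 3 1 0
step 9: 2 1 3 1
3 0 3 0
2 2 2 1
3 3 1 0
step 10: 3 1 3 1
3 0 3 0
2 2 2 1
3 3 1 0

3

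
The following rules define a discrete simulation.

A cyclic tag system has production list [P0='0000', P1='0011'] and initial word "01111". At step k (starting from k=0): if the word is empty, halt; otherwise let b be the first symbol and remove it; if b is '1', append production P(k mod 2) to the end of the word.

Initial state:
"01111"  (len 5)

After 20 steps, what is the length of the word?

[0] "01111"  (len 5)
[1] "1111"  (len 4)
[2] "1110011"  (len 7)
[3] "1100110000"  (len 10)
[4] "1001100000011"  (len 13)
[5] "0011000000110000"  (len 16)
[6] "011000000110000"  (len 15)
[7] "11000000110000"  (len 14)
[8] "10000001100000011"  (len 17)
[9] "00000011000000110000"  (len 20)
[10] "0000011000000110000"  (len 19)
[11] "000011000000110000"  (len 18)
[12] "00011000000110000"  (len 17)
[13] "0011000000110000"  (len 16)
[14] "011000000110000"  (len 15)
[15] "11000000110000"  (len 14)
[16] "10000001100000011"  (len 17)
[17] "00000011000000110000"  (len 20)
[18] "0000011000000110000"  (len 19)
[19] "000011000000110000"  (len 18)
[20] "00011000000110000"  (len 17)

17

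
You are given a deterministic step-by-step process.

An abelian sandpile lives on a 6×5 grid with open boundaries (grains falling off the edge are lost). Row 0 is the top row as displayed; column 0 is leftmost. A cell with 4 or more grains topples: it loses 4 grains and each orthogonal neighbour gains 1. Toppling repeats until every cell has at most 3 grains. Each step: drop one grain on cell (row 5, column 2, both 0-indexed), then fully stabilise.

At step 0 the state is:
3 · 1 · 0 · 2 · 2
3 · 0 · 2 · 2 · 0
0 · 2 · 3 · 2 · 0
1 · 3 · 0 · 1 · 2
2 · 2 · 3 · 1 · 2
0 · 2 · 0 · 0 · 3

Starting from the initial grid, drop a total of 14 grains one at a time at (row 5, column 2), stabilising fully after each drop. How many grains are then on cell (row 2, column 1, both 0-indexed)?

3

step 0: 3 · 1 · 0 · 2 · 2
3 · 0 · 2 · 2 · 0
0 · 2 · 3 · 2 · 0
1 · 3 · 0 · 1 · 2
2 · 2 · 3 · 1 · 2
0 · 2 · 0 · 0 · 3
step 1: 3 · 1 · 0 · 2 · 2
3 · 0 · 2 · 2 · 0
0 · 2 · 3 · 2 · 0
1 · 3 · 0 · 1 · 2
2 · 2 · 3 · 1 · 2
0 · 2 · 1 · 0 · 3
step 2: 3 · 1 · 0 · 2 · 2
3 · 0 · 2 · 2 · 0
0 · 2 · 3 · 2 · 0
1 · 3 · 0 · 1 · 2
2 · 2 · 3 · 1 · 2
0 · 2 · 2 · 0 · 3
step 3: 3 · 1 · 0 · 2 · 2
3 · 0 · 2 · 2 · 0
0 · 2 · 3 · 2 · 0
1 · 3 · 0 · 1 · 2
2 · 2 · 3 · 1 · 2
0 · 2 · 3 · 0 · 3
step 4: 3 · 1 · 0 · 2 · 2
3 · 0 · 2 · 2 · 0
0 · 2 · 3 · 2 · 0
1 · 3 · 1 · 1 · 2
2 · 3 · 0 · 2 · 2
0 · 3 · 1 · 1 · 3
step 5: 3 · 1 · 0 · 2 · 2
3 · 0 · 2 · 2 · 0
0 · 2 · 3 · 2 · 0
1 · 3 · 1 · 1 · 2
2 · 3 · 0 · 2 · 2
0 · 3 · 2 · 1 · 3
step 6: 3 · 1 · 0 · 2 · 2
3 · 0 · 2 · 2 · 0
0 · 2 · 3 · 2 · 0
1 · 3 · 1 · 1 · 2
2 · 3 · 0 · 2 · 2
0 · 3 · 3 · 1 · 3
step 7: 3 · 1 · 0 · 2 · 2
3 · 0 · 2 · 2 · 0
0 · 3 · 3 · 2 · 0
2 · 0 · 2 · 1 · 2
3 · 1 · 2 · 2 · 2
1 · 1 · 1 · 2 · 3
step 8: 3 · 1 · 0 · 2 · 2
3 · 0 · 2 · 2 · 0
0 · 3 · 3 · 2 · 0
2 · 0 · 2 · 1 · 2
3 · 1 · 2 · 2 · 2
1 · 1 · 2 · 2 · 3
step 9: 3 · 1 · 0 · 2 · 2
3 · 0 · 2 · 2 · 0
0 · 3 · 3 · 2 · 0
2 · 0 · 2 · 1 · 2
3 · 1 · 2 · 2 · 2
1 · 1 · 3 · 2 · 3
step 10: 3 · 1 · 0 · 2 · 2
3 · 0 · 2 · 2 · 0
0 · 3 · 3 · 2 · 0
2 · 0 · 2 · 1 · 2
3 · 1 · 3 · 2 · 2
1 · 2 · 0 · 3 · 3
step 11: 3 · 1 · 0 · 2 · 2
3 · 0 · 2 · 2 · 0
0 · 3 · 3 · 2 · 0
2 · 0 · 2 · 1 · 2
3 · 1 · 3 · 2 · 2
1 · 2 · 1 · 3 · 3
step 12: 3 · 1 · 0 · 2 · 2
3 · 0 · 2 · 2 · 0
0 · 3 · 3 · 2 · 0
2 · 0 · 2 · 1 · 2
3 · 1 · 3 · 2 · 2
1 · 2 · 2 · 3 · 3
step 13: 3 · 1 · 0 · 2 · 2
3 · 0 · 2 · 2 · 0
0 · 3 · 3 · 2 · 0
2 · 0 · 2 · 1 · 2
3 · 1 · 3 · 2 · 2
1 · 2 · 3 · 3 · 3
step 14: 3 · 1 · 0 · 2 · 2
3 · 0 · 2 · 2 · 0
0 · 3 · 3 · 2 · 0
2 · 0 · 3 · 2 · 3
3 · 2 · 1 · 1 · 0
1 · 3 · 2 · 2 · 1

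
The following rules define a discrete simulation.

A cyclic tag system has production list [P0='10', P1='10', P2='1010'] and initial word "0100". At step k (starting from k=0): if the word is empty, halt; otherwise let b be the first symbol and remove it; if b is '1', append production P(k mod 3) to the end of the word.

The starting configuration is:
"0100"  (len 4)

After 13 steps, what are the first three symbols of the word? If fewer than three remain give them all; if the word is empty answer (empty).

010

step 0: "0100"  (len 4)
step 1: "100"  (len 3)
step 2: "0010"  (len 4)
step 3: "010"  (len 3)
step 4: "10"  (len 2)
step 5: "010"  (len 3)
step 6: "10"  (len 2)
step 7: "010"  (len 3)
step 8: "10"  (len 2)
step 9: "01010"  (len 5)
step 10: "1010"  (len 4)
step 11: "01010"  (len 5)
step 12: "1010"  (len 4)
step 13: "01010"  (len 5)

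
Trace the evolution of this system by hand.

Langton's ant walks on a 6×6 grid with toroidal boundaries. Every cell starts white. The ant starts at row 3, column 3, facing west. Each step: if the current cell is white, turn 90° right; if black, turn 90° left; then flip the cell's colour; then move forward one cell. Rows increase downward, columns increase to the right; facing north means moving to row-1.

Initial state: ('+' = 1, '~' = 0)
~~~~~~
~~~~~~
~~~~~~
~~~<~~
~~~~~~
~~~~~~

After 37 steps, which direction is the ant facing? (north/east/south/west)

south

step 0: ~~~~~~
~~~~~~
~~~~~~
~~~<~~
~~~~~~
~~~~~~
step 1: ~~~~~~
~~~~~~
~~~^~~
~~~+~~
~~~~~~
~~~~~~
step 2: ~~~~~~
~~~~~~
~~~+>~
~~~+~~
~~~~~~
~~~~~~
step 3: ~~~~~~
~~~~~~
~~~++~
~~~+v~
~~~~~~
~~~~~~
step 4: ~~~~~~
~~~~~~
~~~++~
~~~<+~
~~~~~~
~~~~~~
step 5: ~~~~~~
~~~~~~
~~~++~
~~~~+~
~~~v~~
~~~~~~
step 6: ~~~~~~
~~~~~~
~~~++~
~~~~+~
~~<+~~
~~~~~~
step 7: ~~~~~~
~~~~~~
~~~++~
~~^~+~
~~++~~
~~~~~~
step 8: ~~~~~~
~~~~~~
~~~++~
~~+>+~
~~++~~
~~~~~~
step 9: ~~~~~~
~~~~~~
~~~++~
~~+++~
~~+v~~
~~~~~~
step 10: ~~~~~~
~~~~~~
~~~++~
~~+++~
~~+~>~
~~~~~~
step 11: ~~~~~~
~~~~~~
~~~++~
~~+++~
~~+~+~
~~~~v~
step 12: ~~~~~~
~~~~~~
~~~++~
~~+++~
~~+~+~
~~~<+~
step 13: ~~~~~~
~~~~~~
~~~++~
~~+++~
~~+^+~
~~~++~
step 14: ~~~~~~
~~~~~~
~~~++~
~~+++~
~~++>~
~~~++~
step 15: ~~~~~~
~~~~~~
~~~++~
~~++^~
~~++~~
~~~++~
step 16: ~~~~~~
~~~~~~
~~~++~
~~+<~~
~~++~~
~~~++~
step 17: ~~~~~~
~~~~~~
~~~++~
~~+~~~
~~+v~~
~~~++~
step 18: ~~~~~~
~~~~~~
~~~++~
~~+~~~
~~+~>~
~~~++~
step 19: ~~~~~~
~~~~~~
~~~++~
~~+~~~
~~+~+~
~~~+v~
step 20: ~~~~~~
~~~~~~
~~~++~
~~+~~~
~~+~+~
~~~+~>
step 21: ~~~~~v
~~~~~~
~~~++~
~~+~~~
~~+~+~
~~~+~+
step 22: ~~~~<+
~~~~~~
~~~++~
~~+~~~
~~+~+~
~~~+~+
step 23: ~~~~++
~~~~~~
~~~++~
~~+~~~
~~+~+~
~~~+^+
step 24: ~~~~++
~~~~~~
~~~++~
~~+~~~
~~+~+~
~~~++>
step 25: ~~~~++
~~~~~~
~~~++~
~~+~~~
~~+~+^
~~~++~
step 26: ~~~~++
~~~~~~
~~~++~
~~+~~~
>~+~++
~~~++~
step 27: ~~~~++
~~~~~~
~~~++~
~~+~~~
+~+~++
v~~++~
step 28: ~~~~++
~~~~~~
~~~++~
~~+~~~
+~+~++
+~~++<
step 29: ~~~~++
~~~~~~
~~~++~
~~+~~~
+~+~+^
+~~+++
step 30: ~~~~++
~~~~~~
~~~++~
~~+~~~
+~+~<~
+~~+++
step 31: ~~~~++
~~~~~~
~~~++~
~~+~~~
+~+~~~
+~~+v+
step 32: ~~~~++
~~~~~~
~~~++~
~~+~~~
+~+~~~
+~~+~>
step 33: ~~~~++
~~~~~~
~~~++~
~~+~~~
+~+~~^
+~~+~~
step 34: ~~~~++
~~~~~~
~~~++~
~~+~~~
>~+~~+
+~~+~~
step 35: ~~~~++
~~~~~~
~~~++~
^~+~~~
~~+~~+
+~~+~~
step 36: ~~~~++
~~~~~~
~~~++~
+>+~~~
~~+~~+
+~~+~~
step 37: ~~~~++
~~~~~~
~~~++~
+++~~~
~v+~~+
+~~+~~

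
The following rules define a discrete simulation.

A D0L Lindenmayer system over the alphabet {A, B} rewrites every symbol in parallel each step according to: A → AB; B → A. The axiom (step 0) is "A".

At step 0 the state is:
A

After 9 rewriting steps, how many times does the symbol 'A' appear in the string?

k=0  A
k=1  AB
k=2  ABA
k=3  ABAAB
k=4  ABAABABA
k=5  ABAABABAABAAB
k=6  ABAABABAABAABABAABABA
k=7  ABAABABAABAABABAABABAABAABABAABAAB
k=8  ABAABABAABAABABAABABAABAABABAABAABABAABABAABAABABAABABA
k=9  ABAABABAABAABABAABABAABAABABAABAABABAABABAABAABABAABABAABAABABAABAABABAABABAABAABABAABAAB

55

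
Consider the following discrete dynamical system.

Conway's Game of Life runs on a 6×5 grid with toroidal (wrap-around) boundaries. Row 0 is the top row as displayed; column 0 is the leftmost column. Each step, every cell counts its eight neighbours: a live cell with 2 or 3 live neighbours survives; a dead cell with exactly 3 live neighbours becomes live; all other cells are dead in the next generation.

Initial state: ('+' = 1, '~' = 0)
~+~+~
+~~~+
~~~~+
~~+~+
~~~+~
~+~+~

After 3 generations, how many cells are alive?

9

step 0: ~+~+~
+~~~+
~~~~+
~~+~+
~~~+~
~+~+~
step 1: ~+~+~
+~~++
~~~~+
~~~~+
~~~++
~~~++
step 2: ~~~~~
+~++~
~~~~~
+~~~+
+~~~~
+~~~~
step 3: ~+~~+
~~~~~
++~+~
+~~~+
++~~~
~~~~~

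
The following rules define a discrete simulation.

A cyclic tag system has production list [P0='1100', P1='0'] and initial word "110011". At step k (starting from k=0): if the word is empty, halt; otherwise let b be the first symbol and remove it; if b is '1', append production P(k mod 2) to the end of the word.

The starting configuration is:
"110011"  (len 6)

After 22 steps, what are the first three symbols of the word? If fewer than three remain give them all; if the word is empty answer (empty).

0) "110011"  (len 6)
1) "100111100"  (len 9)
2) "001111000"  (len 9)
3) "01111000"  (len 8)
4) "1111000"  (len 7)
5) "1110001100"  (len 10)
6) "1100011000"  (len 10)
7) "1000110001100"  (len 13)
8) "0001100011000"  (len 13)
9) "001100011000"  (len 12)
10) "01100011000"  (len 11)
11) "1100011000"  (len 10)
12) "1000110000"  (len 10)
13) "0001100001100"  (len 13)
14) "001100001100"  (len 12)
15) "01100001100"  (len 11)
16) "1100001100"  (len 10)
17) "1000011001100"  (len 13)
18) "0000110011000"  (len 13)
19) "000110011000"  (len 12)
20) "00110011000"  (len 11)
21) "0110011000"  (len 10)
22) "110011000"  (len 9)

110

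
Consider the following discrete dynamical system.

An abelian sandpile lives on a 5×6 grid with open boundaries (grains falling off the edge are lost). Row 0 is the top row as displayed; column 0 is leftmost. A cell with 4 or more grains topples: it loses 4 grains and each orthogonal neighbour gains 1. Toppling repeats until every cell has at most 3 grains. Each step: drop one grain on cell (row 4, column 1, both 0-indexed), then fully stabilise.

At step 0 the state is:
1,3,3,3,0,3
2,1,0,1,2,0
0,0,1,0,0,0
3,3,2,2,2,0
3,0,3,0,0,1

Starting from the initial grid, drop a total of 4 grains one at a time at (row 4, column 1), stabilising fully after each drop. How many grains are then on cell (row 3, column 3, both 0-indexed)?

step 0: 1,3,3,3,0,3
2,1,0,1,2,0
0,0,1,0,0,0
3,3,2,2,2,0
3,0,3,0,0,1
step 1: 1,3,3,3,0,3
2,1,0,1,2,0
0,0,1,0,0,0
3,3,2,2,2,0
3,1,3,0,0,1
step 2: 1,3,3,3,0,3
2,1,0,1,2,0
0,0,1,0,0,0
3,3,2,2,2,0
3,2,3,0,0,1
step 3: 1,3,3,3,0,3
2,1,0,1,2,0
0,0,1,0,0,0
3,3,2,2,2,0
3,3,3,0,0,1
step 4: 1,3,3,3,0,3
2,1,0,1,2,0
1,1,2,0,0,0
1,2,0,3,2,0
1,3,1,1,0,1

3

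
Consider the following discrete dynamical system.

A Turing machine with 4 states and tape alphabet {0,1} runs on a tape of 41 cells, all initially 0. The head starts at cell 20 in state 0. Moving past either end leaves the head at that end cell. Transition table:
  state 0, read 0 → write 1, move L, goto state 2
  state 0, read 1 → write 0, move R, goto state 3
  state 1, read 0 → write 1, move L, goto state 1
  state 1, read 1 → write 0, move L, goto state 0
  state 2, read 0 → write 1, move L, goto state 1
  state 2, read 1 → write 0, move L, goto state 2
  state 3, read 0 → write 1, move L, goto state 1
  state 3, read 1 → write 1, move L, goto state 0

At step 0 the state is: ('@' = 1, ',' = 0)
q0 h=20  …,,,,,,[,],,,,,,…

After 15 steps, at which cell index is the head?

5

[0] q0 h=20  …,,,,,,[,],,,,,,…
[1] q2 h=19  …,,,,,,[,]@,,,,,…
[2] q1 h=18  …,,,,,,[,]@@,,,,…
[3] q1 h=17  …,,,,,,[,]@@@,,,…
[4] q1 h=16  …,,,,,,[,]@@@@,,…
[5] q1 h=15  …,,,,,,[,]@@@@@,…
[6] q1 h=14  …,,,,,,[,]@@@@@@…
[7] q1 h=13  …,,,,,,[,]@@@@@@…
[8] q1 h=12  …,,,,,,[,]@@@@@@…
[9] q1 h=11  …,,,,,,[,]@@@@@@…
[10] q1 h=10  …,,,,,,[,]@@@@@@…
[11] q1 h= 9  …,,,,,,[,]@@@@@@…
[12] q1 h= 8  …,,,,,,[,]@@@@@@…
[13] q1 h= 7  …,,,,,,[,]@@@@@@…
[14] q1 h= 6  |,,,,,,[,]@@@@@@…
[15] q1 h= 5  |,,,,,[,]@@@@@@…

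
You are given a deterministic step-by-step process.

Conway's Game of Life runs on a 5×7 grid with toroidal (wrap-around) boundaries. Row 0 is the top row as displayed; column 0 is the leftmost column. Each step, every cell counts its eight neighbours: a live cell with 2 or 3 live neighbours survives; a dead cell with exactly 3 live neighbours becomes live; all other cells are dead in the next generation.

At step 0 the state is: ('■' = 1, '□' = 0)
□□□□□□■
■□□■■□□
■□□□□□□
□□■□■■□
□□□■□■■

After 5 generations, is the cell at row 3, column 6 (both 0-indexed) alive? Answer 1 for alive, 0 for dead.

1

[0] □□□□□□■
■□□■■□□
■□□□□□□
□□■□■■□
□□□■□■■
[1] ■□□■□□■
■□□□□□■
□■□□□■■
□□□■■■□
□□□■□□■
[2] □□□□□■□
□■□□□□□
□□□□□□□
■□■■□□□
■□■■□□■
[3] ■■■□□□■
□□□□□□□
□■■□□□□
■□■■□□■
■□■■■□■
[4] □□■□□■■
□□□□□□□
■■■■□□□
□□□□■■■
□□□□■□□
[5] □□□□□■□
■□□■□□■
■■■■■■■
■■■□■■■
□□□■■□□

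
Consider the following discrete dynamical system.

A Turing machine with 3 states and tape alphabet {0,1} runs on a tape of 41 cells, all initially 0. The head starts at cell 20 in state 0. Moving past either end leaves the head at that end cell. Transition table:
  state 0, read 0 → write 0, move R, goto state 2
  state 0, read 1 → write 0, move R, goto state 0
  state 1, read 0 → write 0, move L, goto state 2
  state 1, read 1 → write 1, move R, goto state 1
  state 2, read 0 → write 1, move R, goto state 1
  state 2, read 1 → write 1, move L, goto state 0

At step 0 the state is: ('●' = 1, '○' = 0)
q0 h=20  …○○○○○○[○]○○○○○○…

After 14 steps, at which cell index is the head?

20

step 0: q0 h=20  …○○○○○○[○]○○○○○○…
step 1: q2 h=21  …○○○○○○[○]○○○○○○…
step 2: q1 h=22  …○○○○○●[○]○○○○○○…
step 3: q2 h=21  …○○○○○○[●]○○○○○○…
step 4: q0 h=20  …○○○○○○[○]●○○○○○…
step 5: q2 h=21  …○○○○○○[●]○○○○○○…
step 6: q0 h=20  …○○○○○○[○]●○○○○○…
step 7: q2 h=21  …○○○○○○[●]○○○○○○…
step 8: q0 h=20  …○○○○○○[○]●○○○○○…
step 9: q2 h=21  …○○○○○○[●]○○○○○○…
step 10: q0 h=20  …○○○○○○[○]●○○○○○…
step 11: q2 h=21  …○○○○○○[●]○○○○○○…
step 12: q0 h=20  …○○○○○○[○]●○○○○○…
step 13: q2 h=21  …○○○○○○[●]○○○○○○…
step 14: q0 h=20  …○○○○○○[○]●○○○○○…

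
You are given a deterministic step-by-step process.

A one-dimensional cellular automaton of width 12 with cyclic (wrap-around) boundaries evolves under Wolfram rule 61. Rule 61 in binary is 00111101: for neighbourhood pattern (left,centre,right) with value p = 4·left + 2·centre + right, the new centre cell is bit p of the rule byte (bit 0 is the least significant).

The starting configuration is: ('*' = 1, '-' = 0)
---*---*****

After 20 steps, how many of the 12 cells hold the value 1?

step 0: ---*---*****
step 1: **-***-*----
step 2: *-**--*****-
step 3: ***-*-*----*
step 4: ---*******-*
step 5: **-*------**
step 6: --*******-*-
step 7: *-*------***
step 8: -*******-*--
step 9: -*------****
step 10: *******-*---
step 11: *------****-
step 12: ******-*---*
step 13: ------****-*
step 14: *****-*---**
step 15: -----****-*-
step 16: ****-*---***
step 17: ----****-*--
step 18: ***-*---****
step 19: ---****-*---
step 20: **-*---*****

8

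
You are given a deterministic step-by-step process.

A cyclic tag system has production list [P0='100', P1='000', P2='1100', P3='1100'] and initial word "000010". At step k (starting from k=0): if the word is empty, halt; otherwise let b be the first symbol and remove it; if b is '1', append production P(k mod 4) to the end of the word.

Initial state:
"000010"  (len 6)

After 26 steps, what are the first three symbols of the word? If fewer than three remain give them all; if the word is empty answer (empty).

gen 0: "000010"  (len 6)
gen 1: "00010"  (len 5)
gen 2: "0010"  (len 4)
gen 3: "010"  (len 3)
gen 4: "10"  (len 2)
gen 5: "0100"  (len 4)
gen 6: "100"  (len 3)
gen 7: "001100"  (len 6)
gen 8: "01100"  (len 5)
gen 9: "1100"  (len 4)
gen 10: "100000"  (len 6)
gen 11: "000001100"  (len 9)
gen 12: "00001100"  (len 8)
gen 13: "0001100"  (len 7)
gen 14: "001100"  (len 6)
gen 15: "01100"  (len 5)
gen 16: "1100"  (len 4)
gen 17: "100100"  (len 6)
gen 18: "00100000"  (len 8)
gen 19: "0100000"  (len 7)
gen 20: "100000"  (len 6)
gen 21: "00000100"  (len 8)
gen 22: "0000100"  (len 7)
gen 23: "000100"  (len 6)
gen 24: "00100"  (len 5)
gen 25: "0100"  (len 4)
gen 26: "100"  (len 3)

100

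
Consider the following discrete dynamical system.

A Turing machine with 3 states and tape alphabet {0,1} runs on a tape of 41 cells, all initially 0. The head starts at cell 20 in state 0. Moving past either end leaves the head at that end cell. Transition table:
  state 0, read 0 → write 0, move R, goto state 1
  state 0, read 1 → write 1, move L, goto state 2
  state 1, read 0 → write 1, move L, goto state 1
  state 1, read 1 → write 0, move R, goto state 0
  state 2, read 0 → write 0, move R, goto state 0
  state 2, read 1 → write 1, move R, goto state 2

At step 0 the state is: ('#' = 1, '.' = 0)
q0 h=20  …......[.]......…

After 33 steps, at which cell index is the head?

gen 0: q0 h=20  …......[.]......…
gen 1: q1 h=21  …......[.]......…
gen 2: q1 h=20  …......[.]#.....…
gen 3: q1 h=19  …......[.]##....…
gen 4: q1 h=18  …......[.]###...…
gen 5: q1 h=17  …......[.]####..…
gen 6: q1 h=16  …......[.]#####.…
gen 7: q1 h=15  …......[.]######…
gen 8: q1 h=14  …......[.]######…
gen 9: q1 h=13  …......[.]######…
gen 10: q1 h=12  …......[.]######…
gen 11: q1 h=11  …......[.]######…
gen 12: q1 h=10  …......[.]######…
gen 13: q1 h= 9  …......[.]######…
gen 14: q1 h= 8  …......[.]######…
gen 15: q1 h= 7  …......[.]######…
gen 16: q1 h= 6  |......[.]######…
gen 17: q1 h= 5  |.....[.]######…
gen 18: q1 h= 4  |....[.]######…
gen 19: q1 h= 3  |...[.]######…
gen 20: q1 h= 2  |..[.]######…
gen 21: q1 h= 1  |.[.]######…
gen 22: q1 h= 0  |[.]######…
gen 23: q1 h= 0  |[#]######…
gen 24: q0 h= 1  |.[#]######…
gen 25: q2 h= 0  |[.]######…
gen 26: q0 h= 1  |.[#]######…
gen 27: q2 h= 0  |[.]######…
gen 28: q0 h= 1  |.[#]######…
gen 29: q2 h= 0  |[.]######…
gen 30: q0 h= 1  |.[#]######…
gen 31: q2 h= 0  |[.]######…
gen 32: q0 h= 1  |.[#]######…
gen 33: q2 h= 0  |[.]######…

0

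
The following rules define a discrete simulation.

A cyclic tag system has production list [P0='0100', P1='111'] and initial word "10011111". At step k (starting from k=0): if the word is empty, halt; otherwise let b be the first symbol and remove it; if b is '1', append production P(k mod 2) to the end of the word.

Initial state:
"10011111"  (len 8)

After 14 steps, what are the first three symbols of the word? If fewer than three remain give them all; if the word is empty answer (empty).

k=0  "10011111"  (len 8)
k=1  "00111110100"  (len 11)
k=2  "0111110100"  (len 10)
k=3  "111110100"  (len 9)
k=4  "11110100111"  (len 11)
k=5  "11101001110100"  (len 14)
k=6  "1101001110100111"  (len 16)
k=7  "1010011101001110100"  (len 19)
k=8  "010011101001110100111"  (len 21)
k=9  "10011101001110100111"  (len 20)
k=10  "0011101001110100111111"  (len 22)
k=11  "011101001110100111111"  (len 21)
k=12  "11101001110100111111"  (len 20)
k=13  "11010011101001111110100"  (len 23)
k=14  "1010011101001111110100111"  (len 25)

101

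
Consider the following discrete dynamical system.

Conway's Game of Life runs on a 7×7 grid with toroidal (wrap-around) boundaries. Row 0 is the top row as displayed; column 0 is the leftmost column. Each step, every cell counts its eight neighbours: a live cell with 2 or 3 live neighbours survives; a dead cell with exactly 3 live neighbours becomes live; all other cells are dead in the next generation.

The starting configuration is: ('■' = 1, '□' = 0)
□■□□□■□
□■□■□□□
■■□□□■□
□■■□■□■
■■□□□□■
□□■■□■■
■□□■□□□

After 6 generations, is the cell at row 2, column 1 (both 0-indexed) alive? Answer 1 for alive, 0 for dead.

0

t=0: □■□□□■□
□■□■□□□
■■□□□■□
□■■□■□■
■■□□□□■
□□■■□■■
■□□■□□□
t=1: ■■□□■□□
□■□□■□■
□□□■■■■
□□■□□□□
□□□□■□□
□□■■■■□
■■□■□■□
t=2: □□□■■□□
□■■□□□■
■□■■■□■
□□□□□□□
□□■□■■□
□■■□□■■
■□□□□■□
t=3: ■■■■■■■
□■□□□□■
■□■■□■■
□■■□□□■
□■■■■■■
■■■■□□□
■■■■□■□
t=4: □□□□□□□
□□□□□□□
□□□■□■□
□□□□□□□
□□□□■■■
□□□□□□□
□□□□□■□
t=5: □□□□□□□
□□□□□□□
□□□□□□□
□□□□□□■
□□□□□■□
□□□□■□■
□□□□□□□
t=6: □□□□□□□
□□□□□□□
□□□□□□□
□□□□□□□
□□□□□■■
□□□□□■□
□□□□□□□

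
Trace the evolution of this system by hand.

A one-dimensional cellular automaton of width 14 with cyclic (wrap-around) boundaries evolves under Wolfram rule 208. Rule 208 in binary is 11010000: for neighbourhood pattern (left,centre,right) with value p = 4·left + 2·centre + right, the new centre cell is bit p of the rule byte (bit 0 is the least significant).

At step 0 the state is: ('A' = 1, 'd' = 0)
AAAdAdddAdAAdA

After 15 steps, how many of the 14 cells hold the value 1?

0) AAAdAdddAdAAdA
1) AAAddAdddddAdd
2) dAAAddAdddddAd
3) ddAAAddAdddddA
4) AddAAAddAddddd
5) dAddAAAddAdddd
6) ddAddAAAddAddd
7) dddAddAAAddAdd
8) ddddAddAAAddAd
9) dddddAddAAAddA
10) AdddddAddAAAdd
11) dAdddddAddAAAd
12) ddAdddddAddAAA
13) AddAdddddAddAA
14) AAddAdddddAddA
15) AAAddAdddddAdd

5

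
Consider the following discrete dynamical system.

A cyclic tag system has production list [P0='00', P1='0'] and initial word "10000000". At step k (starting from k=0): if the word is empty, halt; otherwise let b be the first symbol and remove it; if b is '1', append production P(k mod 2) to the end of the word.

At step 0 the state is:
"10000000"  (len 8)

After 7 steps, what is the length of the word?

3

0) "10000000"  (len 8)
1) "000000000"  (len 9)
2) "00000000"  (len 8)
3) "0000000"  (len 7)
4) "000000"  (len 6)
5) "00000"  (len 5)
6) "0000"  (len 4)
7) "000"  (len 3)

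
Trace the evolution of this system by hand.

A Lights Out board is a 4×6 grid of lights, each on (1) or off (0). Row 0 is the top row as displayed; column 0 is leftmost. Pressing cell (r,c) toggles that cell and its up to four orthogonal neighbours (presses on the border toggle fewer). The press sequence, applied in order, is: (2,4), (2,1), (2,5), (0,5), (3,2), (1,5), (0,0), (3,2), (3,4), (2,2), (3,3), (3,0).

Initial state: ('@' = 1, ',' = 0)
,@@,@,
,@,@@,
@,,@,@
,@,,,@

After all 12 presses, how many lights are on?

gen 0: ,@@,@,
,@,@@,
@,,@,@
,@,,,@
gen 1: ,@@,@,
,@,@,,
@,,,@,
,@,,@@
gen 2: ,@@,@,
,,,@,,
,@@,@,
,,,,@@
gen 3: ,@@,@,
,,,@,@
,@@,,@
,,,,@,
gen 4: ,@@,,@
,,,@,,
,@@,,@
,,,,@,
gen 5: ,@@,,@
,,,@,,
,@,,,@
,@@@@,
gen 6: ,@@,,,
,,,@@@
,@,,,,
,@@@@,
gen 7: @,@,,,
@,,@@@
,@,,,,
,@@@@,
gen 8: @,@,,,
@,,@@@
,@@,,,
,,,,@,
gen 9: @,@,,,
@,,@@@
,@@,@,
,,,@,@
gen 10: @,@,,,
@,@@@@
,,,@@,
,,@@,@
gen 11: @,@,,,
@,@@@@
,,,,@,
,,,,@@
gen 12: @,@,,,
@,@@@@
@,,,@,
@@,,@@

13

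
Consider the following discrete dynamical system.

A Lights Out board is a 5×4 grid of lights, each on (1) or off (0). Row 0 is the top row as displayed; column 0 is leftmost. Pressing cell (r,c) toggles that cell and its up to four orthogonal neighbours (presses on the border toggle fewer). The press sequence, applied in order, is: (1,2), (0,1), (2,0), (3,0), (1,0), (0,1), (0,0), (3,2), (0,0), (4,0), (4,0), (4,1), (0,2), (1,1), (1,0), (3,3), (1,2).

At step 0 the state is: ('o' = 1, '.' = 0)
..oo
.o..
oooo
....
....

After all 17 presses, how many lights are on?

5

[0] ..oo
.o..
oooo
....
....
[1] ...o
..oo
oo.o
....
....
[2] oooo
.ooo
oo.o
....
....
[3] oooo
oooo
...o
o...
....
[4] oooo
oooo
o..o
.o..
o...
[5] .ooo
..oo
...o
.o..
o...
[6] o..o
.ooo
...o
.o..
o...
[7] .o.o
oooo
...o
.o..
o...
[8] .o.o
oooo
..oo
..oo
o.o.
[9] o..o
.ooo
..oo
..oo
o.o.
[10] o..o
.ooo
..oo
o.oo
.oo.
[11] o..o
.ooo
..oo
..oo
o.o.
[12] o..o
.ooo
..oo
.ooo
.o..
[13] ooo.
.o.o
..oo
.ooo
.o..
[14] o.o.
o.oo
.ooo
.ooo
.o..
[15] ..o.
.ooo
oooo
.ooo
.o..
[16] ..o.
.ooo
ooo.
.o..
.o.o
[17] ....
....
oo..
.o..
.o.o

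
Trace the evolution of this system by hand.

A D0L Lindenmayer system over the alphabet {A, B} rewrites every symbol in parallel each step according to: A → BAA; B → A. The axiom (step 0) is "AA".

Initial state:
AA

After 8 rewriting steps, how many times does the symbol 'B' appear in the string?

step 0: AA
step 1: BAABAA
step 2: ABAABAAABAABAA
step 3: BAAABAABAAABAABAABAAABAABAAABAABAA
step 4: ABAABAABAAABAABAAABAABAABAAABAABAAABAABAAABAABAABAAABAABAAABAABAABAAABAABAAABAABAA
step 5: BAAABAABAAABAABAAABAABAABAAABAABAAABAABAABAAABAABAAABAABAA…BAAABAABAAABAABAAABAABAABAAABAABAAABAABAABAAABAABAAABAABAA  (len 198)
step 6: ABAABAABAAABAABAAABAABAABAAABAABAAABAABAABAAABAABAAABAABAA…BAAABAABAAABAABAAABAABAABAAABAABAAABAABAABAAABAABAAABAABAA  (len 478)
step 7: BAAABAABAAABAABAAABAABAABAAABAABAAABAABAABAAABAABAAABAABAA…BAAABAABAAABAABAAABAABAABAAABAABAAABAABAABAAABAABAAABAABAA  (len 1154)
step 8: ABAABAABAAABAABAAABAABAABAAABAABAAABAABAABAAABAABAAABAABAA…BAAABAABAAABAABAAABAABAABAAABAABAAABAABAABAAABAABAAABAABAA  (len 2786)

816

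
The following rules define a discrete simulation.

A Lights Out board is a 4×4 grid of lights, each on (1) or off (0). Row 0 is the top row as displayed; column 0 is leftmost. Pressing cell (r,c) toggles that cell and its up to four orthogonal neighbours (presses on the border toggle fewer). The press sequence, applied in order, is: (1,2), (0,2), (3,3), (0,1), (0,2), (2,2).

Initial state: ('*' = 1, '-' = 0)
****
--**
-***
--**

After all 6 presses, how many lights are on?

6

t=0: ****
--**
-***
--**
t=1: **-*
-*--
-*-*
--**
t=2: *-*-
-**-
-*-*
--**
t=3: *-*-
-**-
-*--
----
t=4: -*--
--*-
-*--
----
t=5: --**
----
-*--
----
t=6: --**
--*-
--**
--*-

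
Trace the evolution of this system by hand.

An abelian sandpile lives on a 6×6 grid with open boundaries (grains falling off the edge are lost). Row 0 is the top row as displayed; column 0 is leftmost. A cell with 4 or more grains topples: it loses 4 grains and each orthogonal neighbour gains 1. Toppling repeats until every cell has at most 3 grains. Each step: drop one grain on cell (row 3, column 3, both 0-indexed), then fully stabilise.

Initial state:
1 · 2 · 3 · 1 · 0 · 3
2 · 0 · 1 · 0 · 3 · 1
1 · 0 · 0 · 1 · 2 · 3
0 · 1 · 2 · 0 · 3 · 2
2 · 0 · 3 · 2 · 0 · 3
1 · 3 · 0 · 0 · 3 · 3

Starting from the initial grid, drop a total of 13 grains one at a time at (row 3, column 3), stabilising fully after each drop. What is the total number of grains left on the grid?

59

t=0: 1 · 2 · 3 · 1 · 0 · 3
2 · 0 · 1 · 0 · 3 · 1
1 · 0 · 0 · 1 · 2 · 3
0 · 1 · 2 · 0 · 3 · 2
2 · 0 · 3 · 2 · 0 · 3
1 · 3 · 0 · 0 · 3 · 3
t=1: 1 · 2 · 3 · 1 · 0 · 3
2 · 0 · 1 · 0 · 3 · 1
1 · 0 · 0 · 1 · 2 · 3
0 · 1 · 2 · 1 · 3 · 2
2 · 0 · 3 · 2 · 0 · 3
1 · 3 · 0 · 0 · 3 · 3
t=2: 1 · 2 · 3 · 1 · 0 · 3
2 · 0 · 1 · 0 · 3 · 1
1 · 0 · 0 · 1 · 2 · 3
0 · 1 · 2 · 2 · 3 · 2
2 · 0 · 3 · 2 · 0 · 3
1 · 3 · 0 · 0 · 3 · 3
t=3: 1 · 2 · 3 · 1 · 0 · 3
2 · 0 · 1 · 0 · 3 · 1
1 · 0 · 0 · 1 · 2 · 3
0 · 1 · 2 · 3 · 3 · 2
2 · 0 · 3 · 2 · 0 · 3
1 · 3 · 0 · 0 · 3 · 3
t=4: 1 · 2 · 3 · 1 · 0 · 3
2 · 0 · 1 · 0 · 3 · 1
1 · 0 · 0 · 2 · 3 · 3
0 · 1 · 3 · 1 · 0 · 3
2 · 0 · 3 · 3 · 1 · 3
1 · 3 · 0 · 0 · 3 · 3
t=5: 1 · 2 · 3 · 1 · 0 · 3
2 · 0 · 1 · 0 · 3 · 1
1 · 0 · 0 · 2 · 3 · 3
0 · 1 · 3 · 2 · 0 · 3
2 · 0 · 3 · 3 · 1 · 3
1 · 3 · 0 · 0 · 3 · 3
t=6: 1 · 2 · 3 · 1 · 0 · 3
2 · 0 · 1 · 0 · 3 · 1
1 · 0 · 0 · 2 · 3 · 3
0 · 1 · 3 · 3 · 0 · 3
2 · 0 · 3 · 3 · 1 · 3
1 · 3 · 0 · 0 · 3 · 3
t=7: 1 · 2 · 3 · 1 · 0 · 3
2 · 0 · 1 · 0 · 3 · 1
1 · 0 · 1 · 3 · 3 · 3
0 · 2 · 1 · 2 · 1 · 3
2 · 1 · 1 · 1 · 2 · 3
1 · 3 · 1 · 1 · 3 · 3
t=8: 1 · 2 · 3 · 1 · 0 · 3
2 · 0 · 1 · 0 · 3 · 1
1 · 0 · 1 · 3 · 3 · 3
0 · 2 · 1 · 3 · 1 · 3
2 · 1 · 1 · 1 · 2 · 3
1 · 3 · 1 · 1 · 3 · 3
t=9: 1 · 2 · 3 · 1 · 1 · 3
2 · 0 · 1 · 2 · 0 · 3
1 · 0 · 2 · 1 · 3 · 1
0 · 2 · 2 · 2 · 1 · 2
2 · 1 · 1 · 3 · 1 · 2
1 · 3 · 1 · 2 · 1 · 1
t=10: 1 · 2 · 3 · 1 · 1 · 3
2 · 0 · 1 · 2 · 0 · 3
1 · 0 · 2 · 1 · 3 · 1
0 · 2 · 2 · 3 · 1 · 2
2 · 1 · 1 · 3 · 1 · 2
1 · 3 · 1 · 2 · 1 · 1
t=11: 1 · 2 · 3 · 1 · 1 · 3
2 · 0 · 1 · 2 · 0 · 3
1 · 0 · 2 · 2 · 3 · 1
0 · 2 · 3 · 1 · 2 · 2
2 · 1 · 2 · 0 · 2 · 2
1 · 3 · 1 · 3 · 1 · 1
t=12: 1 · 2 · 3 · 1 · 1 · 3
2 · 0 · 1 · 2 · 0 · 3
1 · 0 · 2 · 2 · 3 · 1
0 · 2 · 3 · 2 · 2 · 2
2 · 1 · 2 · 0 · 2 · 2
1 · 3 · 1 · 3 · 1 · 1
t=13: 1 · 2 · 3 · 1 · 1 · 3
2 · 0 · 1 · 2 · 0 · 3
1 · 0 · 2 · 2 · 3 · 1
0 · 2 · 3 · 3 · 2 · 2
2 · 1 · 2 · 0 · 2 · 2
1 · 3 · 1 · 3 · 1 · 1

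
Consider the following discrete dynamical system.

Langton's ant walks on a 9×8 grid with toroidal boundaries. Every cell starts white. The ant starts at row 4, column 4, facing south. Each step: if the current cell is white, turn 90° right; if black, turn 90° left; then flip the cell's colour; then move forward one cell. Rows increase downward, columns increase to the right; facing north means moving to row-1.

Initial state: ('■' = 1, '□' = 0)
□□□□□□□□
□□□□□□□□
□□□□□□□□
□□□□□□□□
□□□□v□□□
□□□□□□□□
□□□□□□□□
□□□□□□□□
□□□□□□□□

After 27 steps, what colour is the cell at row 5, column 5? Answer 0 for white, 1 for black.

1

k=0  □□□□□□□□
□□□□□□□□
□□□□□□□□
□□□□□□□□
□□□□v□□□
□□□□□□□□
□□□□□□□□
□□□□□□□□
□□□□□□□□
k=1  □□□□□□□□
□□□□□□□□
□□□□□□□□
□□□□□□□□
□□□<■□□□
□□□□□□□□
□□□□□□□□
□□□□□□□□
□□□□□□□□
k=2  □□□□□□□□
□□□□□□□□
□□□□□□□□
□□□^□□□□
□□□■■□□□
□□□□□□□□
□□□□□□□□
□□□□□□□□
□□□□□□□□
k=3  □□□□□□□□
□□□□□□□□
□□□□□□□□
□□□■>□□□
□□□■■□□□
□□□□□□□□
□□□□□□□□
□□□□□□□□
□□□□□□□□
k=4  □□□□□□□□
□□□□□□□□
□□□□□□□□
□□□■■□□□
□□□■v□□□
□□□□□□□□
□□□□□□□□
□□□□□□□□
□□□□□□□□
k=5  □□□□□□□□
□□□□□□□□
□□□□□□□□
□□□■■□□□
□□□■□>□□
□□□□□□□□
□□□□□□□□
□□□□□□□□
□□□□□□□□
k=6  □□□□□□□□
□□□□□□□□
□□□□□□□□
□□□■■□□□
□□□■□■□□
□□□□□v□□
□□□□□□□□
□□□□□□□□
□□□□□□□□
k=7  □□□□□□□□
□□□□□□□□
□□□□□□□□
□□□■■□□□
□□□■□■□□
□□□□<■□□
□□□□□□□□
□□□□□□□□
□□□□□□□□
k=8  □□□□□□□□
□□□□□□□□
□□□□□□□□
□□□■■□□□
□□□■^■□□
□□□□■■□□
□□□□□□□□
□□□□□□□□
□□□□□□□□
k=9  □□□□□□□□
□□□□□□□□
□□□□□□□□
□□□■■□□□
□□□■■>□□
□□□□■■□□
□□□□□□□□
□□□□□□□□
□□□□□□□□
k=10  □□□□□□□□
□□□□□□□□
□□□□□□□□
□□□■■^□□
□□□■■□□□
□□□□■■□□
□□□□□□□□
□□□□□□□□
□□□□□□□□
k=11  □□□□□□□□
□□□□□□□□
□□□□□□□□
□□□■■■>□
□□□■■□□□
□□□□■■□□
□□□□□□□□
□□□□□□□□
□□□□□□□□
k=12  □□□□□□□□
□□□□□□□□
□□□□□□□□
□□□■■■■□
□□□■■□v□
□□□□■■□□
□□□□□□□□
□□□□□□□□
□□□□□□□□
k=13  □□□□□□□□
□□□□□□□□
□□□□□□□□
□□□■■■■□
□□□■■<■□
□□□□■■□□
□□□□□□□□
□□□□□□□□
□□□□□□□□
k=14  □□□□□□□□
□□□□□□□□
□□□□□□□□
□□□■■^■□
□□□■■■■□
□□□□■■□□
□□□□□□□□
□□□□□□□□
□□□□□□□□
k=15  □□□□□□□□
□□□□□□□□
□□□□□□□□
□□□■<□■□
□□□■■■■□
□□□□■■□□
□□□□□□□□
□□□□□□□□
□□□□□□□□
k=16  □□□□□□□□
□□□□□□□□
□□□□□□□□
□□□■□□■□
□□□■v■■□
□□□□■■□□
□□□□□□□□
□□□□□□□□
□□□□□□□□
k=17  □□□□□□□□
□□□□□□□□
□□□□□□□□
□□□■□□■□
□□□■□>■□
□□□□■■□□
□□□□□□□□
□□□□□□□□
□□□□□□□□
k=18  □□□□□□□□
□□□□□□□□
□□□□□□□□
□□□■□^■□
□□□■□□■□
□□□□■■□□
□□□□□□□□
□□□□□□□□
□□□□□□□□
k=19  □□□□□□□□
□□□□□□□□
□□□□□□□□
□□□■□■>□
□□□■□□■□
□□□□■■□□
□□□□□□□□
□□□□□□□□
□□□□□□□□
k=20  □□□□□□□□
□□□□□□□□
□□□□□□^□
□□□■□■□□
□□□■□□■□
□□□□■■□□
□□□□□□□□
□□□□□□□□
□□□□□□□□
k=21  □□□□□□□□
□□□□□□□□
□□□□□□■>
□□□■□■□□
□□□■□□■□
□□□□■■□□
□□□□□□□□
□□□□□□□□
□□□□□□□□
k=22  □□□□□□□□
□□□□□□□□
□□□□□□■■
□□□■□■□v
□□□■□□■□
□□□□■■□□
□□□□□□□□
□□□□□□□□
□□□□□□□□
k=23  □□□□□□□□
□□□□□□□□
□□□□□□■■
□□□■□■<■
□□□■□□■□
□□□□■■□□
□□□□□□□□
□□□□□□□□
□□□□□□□□
k=24  □□□□□□□□
□□□□□□□□
□□□□□□^■
□□□■□■■■
□□□■□□■□
□□□□■■□□
□□□□□□□□
□□□□□□□□
□□□□□□□□
k=25  □□□□□□□□
□□□□□□□□
□□□□□<□■
□□□■□■■■
□□□■□□■□
□□□□■■□□
□□□□□□□□
□□□□□□□□
□□□□□□□□
k=26  □□□□□□□□
□□□□□^□□
□□□□□■□■
□□□■□■■■
□□□■□□■□
□□□□■■□□
□□□□□□□□
□□□□□□□□
□□□□□□□□
k=27  □□□□□□□□
□□□□□■>□
□□□□□■□■
□□□■□■■■
□□□■□□■□
□□□□■■□□
□□□□□□□□
□□□□□□□□
□□□□□□□□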